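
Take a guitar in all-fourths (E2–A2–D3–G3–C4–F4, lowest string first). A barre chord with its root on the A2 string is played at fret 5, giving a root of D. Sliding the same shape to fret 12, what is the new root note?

A

Moving from fret 5 to fret 12 shifts the root by 7 semitones.
D up 7 semitones is A.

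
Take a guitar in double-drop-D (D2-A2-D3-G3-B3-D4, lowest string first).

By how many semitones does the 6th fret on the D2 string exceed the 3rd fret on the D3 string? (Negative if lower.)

D2 at fret 6 → G#2 (MIDI 44); D3 at fret 3 → F3 (MIDI 53).
44 − 53 = -9, so the two pitches are 9 semitones apart.

-9 semitones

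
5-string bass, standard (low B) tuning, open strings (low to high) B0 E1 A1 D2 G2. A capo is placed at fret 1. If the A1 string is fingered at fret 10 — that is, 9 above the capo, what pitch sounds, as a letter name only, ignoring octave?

The capo raises the open A1 by 1 semitone to A#1; fretting 9 more gives A1 + 1 + 9 = A1 + 10 semitones, landing on G.

G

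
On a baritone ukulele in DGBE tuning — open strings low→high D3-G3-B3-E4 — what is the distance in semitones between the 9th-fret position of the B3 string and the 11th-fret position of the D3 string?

B3 at fret 9 → G#4 (MIDI 68); D3 at fret 11 → C#4 (MIDI 61).
68 − 61 = 7, so the two pitches are 7 semitones apart, with G#4 the higher.

7 semitones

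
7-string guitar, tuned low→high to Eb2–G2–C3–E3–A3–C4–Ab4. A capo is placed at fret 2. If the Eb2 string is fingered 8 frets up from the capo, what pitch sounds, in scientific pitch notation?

Db3

The capo raises the open Eb2 by 2 semitones to F2; fretting 8 more gives Eb2 + 2 + 8 = Eb2 + 10 semitones = Db3.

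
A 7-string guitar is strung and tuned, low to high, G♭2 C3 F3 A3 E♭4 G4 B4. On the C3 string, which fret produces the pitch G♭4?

G♭4 is 18 semitones above the open C3 (C–Db–D–Eb–…–E–F–Gb), so it sits at fret 18.

18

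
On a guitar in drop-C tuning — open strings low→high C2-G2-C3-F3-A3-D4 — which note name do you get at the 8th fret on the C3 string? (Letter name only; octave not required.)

Each fret is one semitone, so C3 + 8 = G#.
(Equivalently spelled Ab.)

G#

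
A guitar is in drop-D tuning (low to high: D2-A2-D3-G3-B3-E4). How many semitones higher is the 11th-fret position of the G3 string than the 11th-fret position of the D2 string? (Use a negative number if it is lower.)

17 semitones

G3 at fret 11 → F#4 (MIDI 66); D2 at fret 11 → C#3 (MIDI 49).
66 − 49 = 17, so the two pitches are 17 semitones apart.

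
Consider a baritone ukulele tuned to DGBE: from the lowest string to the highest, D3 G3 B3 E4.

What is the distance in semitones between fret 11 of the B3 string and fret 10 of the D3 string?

B3 at fret 11 → A#4 (MIDI 70); D3 at fret 10 → C4 (MIDI 60).
70 − 60 = 10, so the two pitches are 10 semitones apart, with A#4 the higher.

10 semitones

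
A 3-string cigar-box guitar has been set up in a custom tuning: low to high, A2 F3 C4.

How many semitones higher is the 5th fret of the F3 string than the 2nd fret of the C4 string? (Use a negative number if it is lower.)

F3 at fret 5 → A♯3 (MIDI 58); C4 at fret 2 → D4 (MIDI 62).
58 − 62 = -4, so the two pitches are 4 semitones apart.

-4 semitones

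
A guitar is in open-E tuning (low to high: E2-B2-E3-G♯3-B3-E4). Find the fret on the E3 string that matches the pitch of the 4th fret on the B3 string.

11

B3 at fret 4 is B3 + 4 semitones = D♯4.
The open E3 string is 7 semitones below the open B3, so the same pitch on the E3 string lies at fret 4 + 7 = 11.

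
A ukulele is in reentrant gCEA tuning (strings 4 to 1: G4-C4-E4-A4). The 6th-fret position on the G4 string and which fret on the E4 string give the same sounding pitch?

Fret 6 on G4 is MIDI 67 + 6 = 73 (C♯5). On the E4 string (open MIDI 64), that pitch is 73 − 64 = fret 9.

9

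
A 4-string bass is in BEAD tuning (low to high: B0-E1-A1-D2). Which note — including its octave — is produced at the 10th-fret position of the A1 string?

Each fret is one semitone, so A1 + 10 = G2.

G2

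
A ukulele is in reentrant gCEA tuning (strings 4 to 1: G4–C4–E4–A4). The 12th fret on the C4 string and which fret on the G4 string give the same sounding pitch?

5

C4 at fret 12 is C4 + 12 semitones = C5.
The open G4 string is 7 semitones above the open C4, so the same pitch on the G4 string lies at fret 12 − 7 = 5.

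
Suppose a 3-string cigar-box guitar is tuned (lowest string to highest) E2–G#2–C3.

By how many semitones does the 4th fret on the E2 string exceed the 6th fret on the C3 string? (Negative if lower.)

-10 semitones

E2 at fret 4 → G#2 (MIDI 44); C3 at fret 6 → F#3 (MIDI 54).
44 − 54 = -10, so the two pitches are 10 semitones apart.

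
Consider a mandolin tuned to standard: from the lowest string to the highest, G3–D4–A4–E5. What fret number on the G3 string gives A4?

A4 is 14 semitones above the open G3 (G–G#–A–A#–…–G–G#–A), so it sits at fret 14.

14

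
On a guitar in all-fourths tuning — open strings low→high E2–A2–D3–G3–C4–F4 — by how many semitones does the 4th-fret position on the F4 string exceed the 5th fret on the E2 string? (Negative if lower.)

F4 at fret 4 → A4 (MIDI 69); E2 at fret 5 → A2 (MIDI 45).
69 − 45 = 24, so the two pitches are 24 semitones apart.

24 semitones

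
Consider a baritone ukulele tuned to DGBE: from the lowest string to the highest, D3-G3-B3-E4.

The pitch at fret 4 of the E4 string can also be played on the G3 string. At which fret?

13

Fret 4 on E4 is MIDI 64 + 4 = 68 (G#4). On the G3 string (open MIDI 55), that pitch is 68 − 55 = fret 13.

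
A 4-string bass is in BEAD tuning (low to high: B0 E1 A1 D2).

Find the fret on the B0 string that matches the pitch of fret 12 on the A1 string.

22

Fret 12 on A1 is MIDI 33 + 12 = 45 (A2). On the B0 string (open MIDI 23), that pitch is 45 − 23 = fret 22.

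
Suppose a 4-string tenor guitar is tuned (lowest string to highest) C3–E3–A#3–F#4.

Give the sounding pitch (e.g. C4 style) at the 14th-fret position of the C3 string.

C3 is MIDI 48. Adding 14 gives 62, which is D4.

D4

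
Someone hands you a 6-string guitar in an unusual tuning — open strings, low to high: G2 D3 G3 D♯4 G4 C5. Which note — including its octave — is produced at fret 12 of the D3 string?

D4

The open D3 string plus 12 semitones: D–D#–E–F–…–C–C#–D.
The walk passes from B into C once, so the octave number goes from 3 to 4.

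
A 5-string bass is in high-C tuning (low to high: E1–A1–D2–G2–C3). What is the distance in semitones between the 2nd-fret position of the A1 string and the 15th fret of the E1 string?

A1 at fret 2 → B1 (MIDI 35); E1 at fret 15 → G2 (MIDI 43).
35 − 43 = -8, so the two pitches are 8 semitones apart, with G2 the higher.

8 semitones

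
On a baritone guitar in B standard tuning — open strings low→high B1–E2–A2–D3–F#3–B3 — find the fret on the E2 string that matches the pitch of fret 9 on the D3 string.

D3 at fret 9 is D3 + 9 semitones = B3.
The open E2 string is 10 semitones below the open D3, so the same pitch on the E2 string lies at fret 9 + 10 = 19.

19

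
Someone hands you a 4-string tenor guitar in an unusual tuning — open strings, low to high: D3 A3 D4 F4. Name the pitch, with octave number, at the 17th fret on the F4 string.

A#5

Each fret is one semitone, so F4 + 17 = A#5.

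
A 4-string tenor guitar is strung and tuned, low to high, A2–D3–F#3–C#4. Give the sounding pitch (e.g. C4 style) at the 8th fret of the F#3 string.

The open F#3 string plus 8 semitones: F#–G–G#–A–A#–B–C–C#–D.
The walk passes from B into C once, so the octave number goes from 3 to 4.

D4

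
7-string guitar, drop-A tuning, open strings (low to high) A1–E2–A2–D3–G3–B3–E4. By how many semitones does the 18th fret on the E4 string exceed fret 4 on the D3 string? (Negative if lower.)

E4 at fret 18 → A#5 (MIDI 82); D3 at fret 4 → F#3 (MIDI 54).
82 − 54 = 28, so the two pitches are 28 semitones apart.

28 semitones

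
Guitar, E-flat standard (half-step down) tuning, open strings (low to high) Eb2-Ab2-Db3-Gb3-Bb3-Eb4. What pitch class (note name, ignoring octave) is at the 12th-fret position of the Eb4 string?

Each fret is one semitone, so Eb4 + 12 = Eb.
(Equivalently spelled D#.)

Eb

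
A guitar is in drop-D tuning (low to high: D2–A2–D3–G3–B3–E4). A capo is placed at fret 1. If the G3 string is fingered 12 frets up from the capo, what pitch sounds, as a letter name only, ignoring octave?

The capo raises the open G3 by 1 semitone to G♯3; fretting 12 more gives G3 + 1 + 12 = G3 + 13 semitones, landing on G♯.
(Also written A♭.)

G♯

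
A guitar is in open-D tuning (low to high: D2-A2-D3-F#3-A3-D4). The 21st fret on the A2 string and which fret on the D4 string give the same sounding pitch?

A2 at fret 21 is A2 + 21 semitones = F#4.
The open D4 string is 17 semitones above the open A2, so the same pitch on the D4 string lies at fret 21 − 17 = 4.

4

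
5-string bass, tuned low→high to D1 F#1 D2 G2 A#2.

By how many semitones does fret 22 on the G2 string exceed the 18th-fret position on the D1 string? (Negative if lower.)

G2 at fret 22 → F4 (MIDI 65); D1 at fret 18 → G#2 (MIDI 44).
65 − 44 = 21, so the two pitches are 21 semitones apart.

21 semitones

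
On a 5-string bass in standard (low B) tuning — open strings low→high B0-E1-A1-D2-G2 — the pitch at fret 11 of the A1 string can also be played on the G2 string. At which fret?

1

Fret 11 on A1 is MIDI 33 + 11 = 44 (G♯2). On the G2 string (open MIDI 43), that pitch is 44 − 43 = fret 1.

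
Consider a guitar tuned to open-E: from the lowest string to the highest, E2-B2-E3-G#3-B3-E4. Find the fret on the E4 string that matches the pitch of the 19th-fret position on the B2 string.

2

B2 at fret 19 is B2 + 19 semitones = F#4.
The open E4 string is 17 semitones above the open B2, so the same pitch on the E4 string lies at fret 19 − 17 = 2.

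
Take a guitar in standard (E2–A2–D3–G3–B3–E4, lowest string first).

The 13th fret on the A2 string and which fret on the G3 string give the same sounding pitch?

3

A2 at fret 13 is A2 + 13 semitones = A#3.
The open G3 string is 10 semitones above the open A2, so the same pitch on the G3 string lies at fret 13 − 10 = 3.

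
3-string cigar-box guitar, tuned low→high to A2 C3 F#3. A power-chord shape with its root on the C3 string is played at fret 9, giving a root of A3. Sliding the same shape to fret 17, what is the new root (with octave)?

F4

Moving from fret 9 to fret 17 shifts the root by 8 semitones.
A3 up 8 semitones is F4.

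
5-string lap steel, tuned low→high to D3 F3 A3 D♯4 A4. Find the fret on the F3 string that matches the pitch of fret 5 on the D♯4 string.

15

Fret 5 on D♯4 is MIDI 63 + 5 = 68 (G♯4). On the F3 string (open MIDI 53), that pitch is 68 − 53 = fret 15.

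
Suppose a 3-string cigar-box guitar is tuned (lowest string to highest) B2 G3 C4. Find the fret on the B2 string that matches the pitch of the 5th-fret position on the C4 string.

18

C4 at fret 5 is C4 + 5 semitones = F4.
The open B2 string is 13 semitones below the open C4, so the same pitch on the B2 string lies at fret 5 + 13 = 18.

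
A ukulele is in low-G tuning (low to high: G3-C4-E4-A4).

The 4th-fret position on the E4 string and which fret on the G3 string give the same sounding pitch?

Fret 4 on E4 is MIDI 64 + 4 = 68 (G#4). On the G3 string (open MIDI 55), that pitch is 68 − 55 = fret 13.

13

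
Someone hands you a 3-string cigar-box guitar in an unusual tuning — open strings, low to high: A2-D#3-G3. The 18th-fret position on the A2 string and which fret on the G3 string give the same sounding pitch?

Fret 18 on A2 is MIDI 45 + 18 = 63 (D#4). On the G3 string (open MIDI 55), that pitch is 63 − 55 = fret 8.

8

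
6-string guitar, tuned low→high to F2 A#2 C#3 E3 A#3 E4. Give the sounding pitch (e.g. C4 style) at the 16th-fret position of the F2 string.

Each fret is one semitone, so F2 + 16 = A3.

A3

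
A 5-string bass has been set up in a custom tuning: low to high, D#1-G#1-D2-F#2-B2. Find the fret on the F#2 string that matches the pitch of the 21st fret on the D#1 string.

6

Fret 21 on D#1 is MIDI 27 + 21 = 48 (C3). On the F#2 string (open MIDI 42), that pitch is 48 − 42 = fret 6.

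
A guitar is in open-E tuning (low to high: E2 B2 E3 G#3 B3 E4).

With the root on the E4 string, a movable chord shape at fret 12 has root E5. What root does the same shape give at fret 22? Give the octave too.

Moving from fret 12 to fret 22 shifts the root by 10 semitones.
E5 up 10 semitones is D6.

D6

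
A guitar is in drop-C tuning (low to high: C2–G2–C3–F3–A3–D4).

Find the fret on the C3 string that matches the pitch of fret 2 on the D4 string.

Fret 2 on D4 is MIDI 62 + 2 = 64 (E4). On the C3 string (open MIDI 48), that pitch is 64 − 48 = fret 16.

16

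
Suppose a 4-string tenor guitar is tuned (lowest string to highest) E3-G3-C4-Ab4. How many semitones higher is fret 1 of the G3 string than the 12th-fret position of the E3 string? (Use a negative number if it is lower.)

G3 at fret 1 → Ab3 (MIDI 56); E3 at fret 12 → E4 (MIDI 64).
56 − 64 = -8, so the two pitches are 8 semitones apart.

-8 semitones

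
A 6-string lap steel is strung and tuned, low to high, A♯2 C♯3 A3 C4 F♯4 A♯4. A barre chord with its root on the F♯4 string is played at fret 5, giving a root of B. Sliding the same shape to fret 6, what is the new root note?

Moving from fret 5 to fret 6 shifts the root by 1 semitone.
B up 1 semitone is C.

C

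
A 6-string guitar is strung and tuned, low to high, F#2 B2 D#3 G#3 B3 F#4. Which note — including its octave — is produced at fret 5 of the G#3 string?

C#4

Each fret is one semitone, so G#3 + 5 = C#4.
(Equivalently spelled Db4.)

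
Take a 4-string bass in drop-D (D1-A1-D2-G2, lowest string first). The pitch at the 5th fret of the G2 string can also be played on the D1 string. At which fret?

Fret 5 on G2 is MIDI 43 + 5 = 48 (C3). On the D1 string (open MIDI 26), that pitch is 48 − 26 = fret 22.

22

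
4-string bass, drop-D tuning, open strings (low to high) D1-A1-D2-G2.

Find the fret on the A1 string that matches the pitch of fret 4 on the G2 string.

Fret 4 on G2 is MIDI 43 + 4 = 47 (B2). On the A1 string (open MIDI 33), that pitch is 47 − 33 = fret 14.

14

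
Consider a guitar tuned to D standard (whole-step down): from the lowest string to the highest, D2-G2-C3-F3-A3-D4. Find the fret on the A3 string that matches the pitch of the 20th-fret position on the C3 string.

C3 at fret 20 is C3 + 20 semitones = G♯4.
The open A3 string is 9 semitones above the open C3, so the same pitch on the A3 string lies at fret 20 − 9 = 11.

11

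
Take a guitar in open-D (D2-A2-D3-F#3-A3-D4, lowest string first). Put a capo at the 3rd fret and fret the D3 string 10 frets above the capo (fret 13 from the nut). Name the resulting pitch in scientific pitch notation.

The capo raises the open D3 by 3 semitones to F3; fretting 10 more gives D3 + 3 + 10 = D3 + 13 semitones = D#4.
(Also written Eb.)

D#4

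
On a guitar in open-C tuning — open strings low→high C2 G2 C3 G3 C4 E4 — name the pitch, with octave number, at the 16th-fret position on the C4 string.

E5

C4 is MIDI 60. Adding 16 gives 76, which is E5.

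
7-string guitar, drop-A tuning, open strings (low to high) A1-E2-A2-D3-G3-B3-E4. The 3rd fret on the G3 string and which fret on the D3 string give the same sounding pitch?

Fret 3 on G3 is MIDI 55 + 3 = 58 (A#3). On the D3 string (open MIDI 50), that pitch is 58 − 50 = fret 8.

8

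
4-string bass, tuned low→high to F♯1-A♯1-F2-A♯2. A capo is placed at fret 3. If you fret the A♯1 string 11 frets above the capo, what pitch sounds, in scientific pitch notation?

The capo raises the open A♯1 by 3 semitones to C♯2; fretting 11 more gives A♯1 + 3 + 11 = A♯1 + 14 semitones = C3.

C3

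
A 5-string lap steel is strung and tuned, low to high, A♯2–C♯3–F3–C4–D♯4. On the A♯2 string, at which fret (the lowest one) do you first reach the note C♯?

3

From A♯2, count semitones up the chromatic scale until reaching C♯: A#–B–C–C# — 3 steps.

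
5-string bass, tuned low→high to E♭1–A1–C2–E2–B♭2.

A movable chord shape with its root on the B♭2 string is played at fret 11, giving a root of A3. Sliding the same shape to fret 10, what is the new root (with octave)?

Moving from fret 11 to fret 10 shifts the root by -1 semitone.
A3 down 1 semitone is A♭3.

A♭3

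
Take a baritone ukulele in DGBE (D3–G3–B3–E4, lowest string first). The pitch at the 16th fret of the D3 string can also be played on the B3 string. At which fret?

Fret 16 on D3 is MIDI 50 + 16 = 66 (F#4). On the B3 string (open MIDI 59), that pitch is 66 − 59 = fret 7.

7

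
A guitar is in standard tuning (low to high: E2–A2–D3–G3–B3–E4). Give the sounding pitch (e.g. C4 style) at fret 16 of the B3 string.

Each fret is one semitone, so B3 + 16 = D#5.
(Equivalently spelled Eb5.)

D#5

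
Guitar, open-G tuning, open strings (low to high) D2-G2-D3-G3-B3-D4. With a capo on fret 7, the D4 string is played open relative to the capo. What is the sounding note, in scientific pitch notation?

The capo raises the open D4 by 7 semitones to A4; fretting 0 more gives D4 + 7 + 0 = D4 + 7 semitones = A4.

A4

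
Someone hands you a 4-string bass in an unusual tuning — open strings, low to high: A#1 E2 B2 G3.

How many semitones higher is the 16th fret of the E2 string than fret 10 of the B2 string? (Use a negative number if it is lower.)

-1 semitone

E2 at fret 16 → G#3 (MIDI 56); B2 at fret 10 → A3 (MIDI 57).
56 − 57 = -1, so the two pitches are 1 semitone apart.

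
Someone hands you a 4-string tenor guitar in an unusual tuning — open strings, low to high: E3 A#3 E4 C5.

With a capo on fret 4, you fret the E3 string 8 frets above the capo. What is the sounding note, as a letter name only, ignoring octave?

The capo raises the open E3 by 4 semitones to G#3; fretting 8 more gives E3 + 4 + 8 = E3 + 12 semitones, landing on E.

E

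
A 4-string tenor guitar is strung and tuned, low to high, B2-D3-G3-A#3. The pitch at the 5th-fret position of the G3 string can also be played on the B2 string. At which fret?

13

Fret 5 on G3 is MIDI 55 + 5 = 60 (C4). On the B2 string (open MIDI 47), that pitch is 60 − 47 = fret 13.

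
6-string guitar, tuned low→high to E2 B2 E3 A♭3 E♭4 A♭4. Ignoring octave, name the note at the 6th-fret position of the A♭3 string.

D

A♭3 is MIDI 56. Adding 6 gives 62; 62 mod 12 = 2, i.e. D.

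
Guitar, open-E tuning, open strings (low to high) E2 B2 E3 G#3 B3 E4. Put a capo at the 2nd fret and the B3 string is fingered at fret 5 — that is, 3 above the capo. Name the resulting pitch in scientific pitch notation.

The capo raises the open B3 by 2 semitones to C#4; fretting 3 more gives B3 + 2 + 3 = B3 + 5 semitones = E4.

E4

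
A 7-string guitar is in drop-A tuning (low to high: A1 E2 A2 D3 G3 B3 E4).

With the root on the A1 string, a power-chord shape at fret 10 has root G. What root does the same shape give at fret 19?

E

Moving from fret 10 to fret 19 shifts the root by 9 semitones.
G up 9 semitones is E.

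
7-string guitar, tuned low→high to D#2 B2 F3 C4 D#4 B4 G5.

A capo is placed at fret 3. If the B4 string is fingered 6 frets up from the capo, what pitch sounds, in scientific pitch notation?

The capo raises the open B4 by 3 semitones to D5; fretting 6 more gives B4 + 3 + 6 = B4 + 9 semitones = G#5.

G#5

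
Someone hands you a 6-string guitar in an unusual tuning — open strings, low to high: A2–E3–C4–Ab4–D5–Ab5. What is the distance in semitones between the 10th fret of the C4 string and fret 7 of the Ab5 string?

C4 at fret 10 → Bb4 (MIDI 70); Ab5 at fret 7 → Eb6 (MIDI 87).
70 − 87 = -17, so the two pitches are 17 semitones apart, with Eb6 the higher.

17 semitones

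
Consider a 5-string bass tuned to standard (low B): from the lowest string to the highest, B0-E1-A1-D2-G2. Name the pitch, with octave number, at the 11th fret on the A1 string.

The open A1 string plus 11 semitones: A–A#–B–C–…–F#–G–G#.
The walk passes from B into C once, so the octave number goes from 1 to 2.

G♯2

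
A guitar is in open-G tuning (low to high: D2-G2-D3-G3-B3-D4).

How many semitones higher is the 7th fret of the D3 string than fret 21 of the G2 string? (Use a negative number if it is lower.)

-7 semitones

D3 at fret 7 → A3 (MIDI 57); G2 at fret 21 → E4 (MIDI 64).
57 − 64 = -7, so the two pitches are 7 semitones apart.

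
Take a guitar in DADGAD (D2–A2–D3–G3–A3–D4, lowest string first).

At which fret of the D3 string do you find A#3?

A#3 is 8 semitones above the open D3 (D–D#–E–F–F#–G–G#–A–A#), so it sits at fret 8.

8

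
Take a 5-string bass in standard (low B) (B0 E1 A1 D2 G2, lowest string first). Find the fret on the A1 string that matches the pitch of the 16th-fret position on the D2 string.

21

D2 at fret 16 is D2 + 16 semitones = F#3.
The open A1 string is 5 semitones below the open D2, so the same pitch on the A1 string lies at fret 16 + 5 = 21.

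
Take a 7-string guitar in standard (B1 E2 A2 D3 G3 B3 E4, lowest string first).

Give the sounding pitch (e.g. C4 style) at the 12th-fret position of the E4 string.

E5

The open E4 string plus 12 semitones: E–F–F#–G–…–D–D#–E.
The walk passes from B into C once, so the octave number goes from 4 to 5.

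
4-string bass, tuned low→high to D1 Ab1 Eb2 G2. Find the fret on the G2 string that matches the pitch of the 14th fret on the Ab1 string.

3

Fret 14 on Ab1 is MIDI 32 + 14 = 46 (Bb2). On the G2 string (open MIDI 43), that pitch is 46 − 43 = fret 3.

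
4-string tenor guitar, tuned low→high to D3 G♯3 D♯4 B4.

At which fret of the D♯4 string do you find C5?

9

C5 is 9 semitones above the open D♯4 (D#–E–F–F#–G–G#–A–A#–B–C), so it sits at fret 9.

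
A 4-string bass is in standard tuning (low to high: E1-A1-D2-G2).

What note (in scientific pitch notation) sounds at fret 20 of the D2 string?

Each fret is one semitone, so D2 + 20 = A#3.

A#3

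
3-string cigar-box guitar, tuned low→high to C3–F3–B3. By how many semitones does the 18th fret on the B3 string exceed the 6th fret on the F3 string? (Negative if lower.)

18 semitones

B3 at fret 18 → F5 (MIDI 77); F3 at fret 6 → B3 (MIDI 59).
77 − 59 = 18, so the two pitches are 18 semitones apart.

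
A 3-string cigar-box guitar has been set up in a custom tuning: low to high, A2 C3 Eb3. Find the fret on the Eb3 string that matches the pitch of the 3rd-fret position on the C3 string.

C3 at fret 3 is C3 + 3 semitones = Eb3.
The open Eb3 string is 3 semitones above the open C3, so the same pitch on the Eb3 string lies at fret 3 − 3 = 0.

0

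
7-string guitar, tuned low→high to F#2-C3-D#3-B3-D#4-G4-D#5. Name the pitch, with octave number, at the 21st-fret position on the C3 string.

The open C3 string plus 21 semitones: C–C#–D–D#–…–G–G#–A.
The walk passes from B into C once, so the octave number goes from 3 to 4.

A4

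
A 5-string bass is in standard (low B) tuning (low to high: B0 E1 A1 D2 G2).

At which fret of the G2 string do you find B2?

B2 is 4 semitones above the open G2 (G–G#–A–A#–B), so it sits at fret 4.

4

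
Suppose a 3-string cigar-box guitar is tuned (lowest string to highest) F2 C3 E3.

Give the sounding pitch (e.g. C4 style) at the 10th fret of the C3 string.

Bb3

C3 is MIDI 48. Adding 10 gives 58, which is Bb3.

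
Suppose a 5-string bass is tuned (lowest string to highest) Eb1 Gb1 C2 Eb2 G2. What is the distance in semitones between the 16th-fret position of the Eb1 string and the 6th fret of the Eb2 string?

Eb1 at fret 16 → G2 (MIDI 43); Eb2 at fret 6 → A2 (MIDI 45).
43 − 45 = -2, so the two pitches are 2 semitones apart, with A2 the higher.

2 semitones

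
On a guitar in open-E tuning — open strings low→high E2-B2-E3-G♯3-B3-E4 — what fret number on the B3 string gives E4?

E4 is 5 semitones above the open B3 (B–C–C#–D–D#–E), so it sits at fret 5.

5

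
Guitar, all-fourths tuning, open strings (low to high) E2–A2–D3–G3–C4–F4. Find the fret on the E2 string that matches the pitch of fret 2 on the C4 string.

Fret 2 on C4 is MIDI 60 + 2 = 62 (D4). On the E2 string (open MIDI 40), that pitch is 62 − 40 = fret 22.

22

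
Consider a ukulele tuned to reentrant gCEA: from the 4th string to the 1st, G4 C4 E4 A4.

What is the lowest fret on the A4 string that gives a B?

From A4, count semitones up the chromatic scale until reaching B: A–A#–B — 2 steps.

2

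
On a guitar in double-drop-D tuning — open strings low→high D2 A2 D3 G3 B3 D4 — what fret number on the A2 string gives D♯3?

6

D♯3 is 6 semitones above the open A2 (A–A#–B–C–C#–D–D#), so it sits at fret 6.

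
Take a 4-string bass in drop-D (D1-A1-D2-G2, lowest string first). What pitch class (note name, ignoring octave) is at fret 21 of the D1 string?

The open D1 string plus 21 semitones: D–D#–E–F–…–A–A#–B.

B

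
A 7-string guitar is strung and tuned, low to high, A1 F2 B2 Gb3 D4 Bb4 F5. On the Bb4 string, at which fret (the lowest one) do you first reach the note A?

11

From Bb4, count semitones up the chromatic scale until reaching A: Bb–B–C–Db–…–G–Ab–A — 11 steps.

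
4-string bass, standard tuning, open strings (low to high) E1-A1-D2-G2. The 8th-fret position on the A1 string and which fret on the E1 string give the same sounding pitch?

13

Fret 8 on A1 is MIDI 33 + 8 = 41 (F2). On the E1 string (open MIDI 28), that pitch is 41 − 28 = fret 13.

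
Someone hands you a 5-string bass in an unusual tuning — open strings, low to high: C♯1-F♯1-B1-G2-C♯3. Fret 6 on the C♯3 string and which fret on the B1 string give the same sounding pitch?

Fret 6 on C♯3 is MIDI 49 + 6 = 55 (G3). On the B1 string (open MIDI 35), that pitch is 55 − 35 = fret 20.

20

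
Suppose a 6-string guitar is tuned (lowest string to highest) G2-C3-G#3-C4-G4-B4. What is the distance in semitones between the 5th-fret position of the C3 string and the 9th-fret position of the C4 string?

C3 at fret 5 → F3 (MIDI 53); C4 at fret 9 → A4 (MIDI 69).
53 − 69 = -16, so the two pitches are 16 semitones apart, with A4 the higher.

16 semitones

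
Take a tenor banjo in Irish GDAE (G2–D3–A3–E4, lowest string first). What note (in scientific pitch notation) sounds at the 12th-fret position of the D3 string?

D3 is MIDI 50. Adding 12 gives 62, which is D4.

D4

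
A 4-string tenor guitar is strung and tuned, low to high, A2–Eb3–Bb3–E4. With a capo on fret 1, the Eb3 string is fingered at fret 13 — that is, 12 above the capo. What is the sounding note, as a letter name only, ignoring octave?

The capo raises the open Eb3 by 1 semitone to E3; fretting 12 more gives Eb3 + 1 + 12 = Eb3 + 13 semitones, landing on E.

E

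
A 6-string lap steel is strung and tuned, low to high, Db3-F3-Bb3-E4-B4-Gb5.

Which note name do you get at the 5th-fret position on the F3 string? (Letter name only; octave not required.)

F3 is MIDI 53. Adding 5 gives 58; 58 mod 12 = 10, i.e. Bb.

Bb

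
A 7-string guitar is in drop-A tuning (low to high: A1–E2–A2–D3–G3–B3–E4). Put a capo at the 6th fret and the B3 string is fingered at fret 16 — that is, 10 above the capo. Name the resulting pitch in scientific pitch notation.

D#5

The capo raises the open B3 by 6 semitones to F4; fretting 10 more gives B3 + 6 + 10 = B3 + 16 semitones = D#5.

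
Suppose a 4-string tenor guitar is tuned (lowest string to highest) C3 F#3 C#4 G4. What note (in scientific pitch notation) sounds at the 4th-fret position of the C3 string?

E3

Each fret is one semitone, so C3 + 4 = E3.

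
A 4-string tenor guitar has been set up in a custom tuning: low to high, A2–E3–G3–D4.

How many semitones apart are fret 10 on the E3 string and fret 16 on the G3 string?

E3 at fret 10 → D4 (MIDI 62); G3 at fret 16 → B4 (MIDI 71).
62 − 71 = -9, so the two pitches are 9 semitones apart, with B4 the higher.

9 semitones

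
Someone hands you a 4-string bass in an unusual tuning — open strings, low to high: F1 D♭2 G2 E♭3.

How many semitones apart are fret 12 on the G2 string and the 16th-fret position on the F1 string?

10 semitones

G2 at fret 12 → G3 (MIDI 55); F1 at fret 16 → A2 (MIDI 45).
55 − 45 = 10, so the two pitches are 10 semitones apart, with G3 the higher.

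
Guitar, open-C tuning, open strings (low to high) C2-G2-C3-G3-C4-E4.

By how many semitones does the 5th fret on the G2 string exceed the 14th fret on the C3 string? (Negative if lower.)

G2 at fret 5 → C3 (MIDI 48); C3 at fret 14 → D4 (MIDI 62).
48 − 62 = -14, so the two pitches are 14 semitones apart.

-14 semitones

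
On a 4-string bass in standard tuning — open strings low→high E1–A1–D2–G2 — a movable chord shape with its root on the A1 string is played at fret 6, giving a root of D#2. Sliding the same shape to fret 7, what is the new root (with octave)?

E2

Moving from fret 6 to fret 7 shifts the root by 1 semitone.
D#2 up 1 semitone is E2.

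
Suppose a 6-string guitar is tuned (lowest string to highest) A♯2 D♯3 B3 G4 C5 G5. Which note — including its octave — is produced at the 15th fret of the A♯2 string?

The open A♯2 string plus 15 semitones: A#–B–C–C#–…–B–C–C#.
The walk passes from B into C 2 times, so the octave number goes from 2 to 4.
(Equivalently spelled D♭4.)

C♯4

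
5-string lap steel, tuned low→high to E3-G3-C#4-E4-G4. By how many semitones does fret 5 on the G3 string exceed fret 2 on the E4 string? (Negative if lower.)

-6 semitones

G3 at fret 5 → C4 (MIDI 60); E4 at fret 2 → F#4 (MIDI 66).
60 − 66 = -6, so the two pitches are 6 semitones apart.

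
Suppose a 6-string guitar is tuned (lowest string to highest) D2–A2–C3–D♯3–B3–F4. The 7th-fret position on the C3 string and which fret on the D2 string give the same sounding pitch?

C3 at fret 7 is C3 + 7 semitones = G3.
The open D2 string is 10 semitones below the open C3, so the same pitch on the D2 string lies at fret 7 + 10 = 17.

17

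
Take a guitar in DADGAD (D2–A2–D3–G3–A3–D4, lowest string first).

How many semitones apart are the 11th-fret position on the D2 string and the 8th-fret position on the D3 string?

9 semitones

D2 at fret 11 → C#3 (MIDI 49); D3 at fret 8 → A#3 (MIDI 58).
49 − 58 = -9, so the two pitches are 9 semitones apart, with A#3 the higher.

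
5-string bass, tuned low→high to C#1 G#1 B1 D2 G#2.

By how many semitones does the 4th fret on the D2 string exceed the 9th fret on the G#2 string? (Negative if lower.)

D2 at fret 4 → F#2 (MIDI 42); G#2 at fret 9 → F3 (MIDI 53).
42 − 53 = -11, so the two pitches are 11 semitones apart.

-11 semitones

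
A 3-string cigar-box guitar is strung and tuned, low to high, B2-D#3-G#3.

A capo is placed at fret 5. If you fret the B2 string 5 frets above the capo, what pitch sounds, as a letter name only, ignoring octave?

A

The capo raises the open B2 by 5 semitones to E3; fretting 5 more gives B2 + 5 + 5 = B2 + 10 semitones, landing on A.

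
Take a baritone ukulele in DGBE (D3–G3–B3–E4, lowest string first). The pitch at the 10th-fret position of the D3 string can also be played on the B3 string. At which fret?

1

Fret 10 on D3 is MIDI 50 + 10 = 60 (C4). On the B3 string (open MIDI 59), that pitch is 60 − 59 = fret 1.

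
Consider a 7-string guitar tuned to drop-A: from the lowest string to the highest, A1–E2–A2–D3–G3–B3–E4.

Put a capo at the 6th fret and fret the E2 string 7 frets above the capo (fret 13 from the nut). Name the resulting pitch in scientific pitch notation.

The capo raises the open E2 by 6 semitones to A#2; fretting 7 more gives E2 + 6 + 7 = E2 + 13 semitones = F3.

F3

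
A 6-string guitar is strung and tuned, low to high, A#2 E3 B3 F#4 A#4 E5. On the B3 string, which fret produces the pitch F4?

F4 is 6 semitones above the open B3 (B–C–C#–D–D#–E–F), so it sits at fret 6.

6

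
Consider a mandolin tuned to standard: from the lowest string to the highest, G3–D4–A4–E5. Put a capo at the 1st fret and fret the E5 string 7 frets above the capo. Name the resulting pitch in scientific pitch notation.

The capo raises the open E5 by 1 semitone to F5; fretting 7 more gives E5 + 1 + 7 = E5 + 8 semitones = C6.

C6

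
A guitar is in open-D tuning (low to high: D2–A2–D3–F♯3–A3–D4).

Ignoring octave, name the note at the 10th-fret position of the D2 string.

Each fret is one semitone, so D2 + 10 = C.

C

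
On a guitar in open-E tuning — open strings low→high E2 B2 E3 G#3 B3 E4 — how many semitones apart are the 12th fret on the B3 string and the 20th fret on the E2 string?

B3 at fret 12 → B4 (MIDI 71); E2 at fret 20 → C4 (MIDI 60).
71 − 60 = 11, so the two pitches are 11 semitones apart, with B4 the higher.

11 semitones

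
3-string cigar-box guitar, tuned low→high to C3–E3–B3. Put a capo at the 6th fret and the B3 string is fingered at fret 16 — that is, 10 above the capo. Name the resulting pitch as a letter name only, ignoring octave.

D#

The capo raises the open B3 by 6 semitones to F4; fretting 10 more gives B3 + 6 + 10 = B3 + 16 semitones, landing on D#.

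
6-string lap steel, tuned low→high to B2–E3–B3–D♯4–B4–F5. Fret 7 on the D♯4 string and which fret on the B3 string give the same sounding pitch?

Fret 7 on D♯4 is MIDI 63 + 7 = 70 (A♯4). On the B3 string (open MIDI 59), that pitch is 70 − 59 = fret 11.

11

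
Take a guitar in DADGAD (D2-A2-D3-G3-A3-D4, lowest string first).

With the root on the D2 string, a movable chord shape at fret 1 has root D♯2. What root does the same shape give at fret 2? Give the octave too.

E2

Moving from fret 1 to fret 2 shifts the root by 1 semitone.
D♯2 up 1 semitone is E2.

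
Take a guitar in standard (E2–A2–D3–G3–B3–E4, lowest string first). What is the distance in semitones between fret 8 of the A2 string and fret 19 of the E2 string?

A2 at fret 8 → F3 (MIDI 53); E2 at fret 19 → B3 (MIDI 59).
53 − 59 = -6, so the two pitches are 6 semitones apart, with B3 the higher.

6 semitones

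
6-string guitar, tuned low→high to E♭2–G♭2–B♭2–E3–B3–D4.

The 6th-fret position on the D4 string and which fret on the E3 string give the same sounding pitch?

16

D4 at fret 6 is D4 + 6 semitones = A♭4.
The open E3 string is 10 semitones below the open D4, so the same pitch on the E3 string lies at fret 6 + 10 = 16.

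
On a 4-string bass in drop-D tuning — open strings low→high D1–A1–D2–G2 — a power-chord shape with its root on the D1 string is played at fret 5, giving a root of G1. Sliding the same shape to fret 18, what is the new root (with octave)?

Moving from fret 5 to fret 18 shifts the root by 13 semitones.
G1 up 13 semitones is G#2.

G#2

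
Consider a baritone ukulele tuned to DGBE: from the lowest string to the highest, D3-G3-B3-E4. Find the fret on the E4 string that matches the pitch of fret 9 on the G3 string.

0

Fret 9 on G3 is MIDI 55 + 9 = 64 (E4). On the E4 string (open MIDI 64), that pitch is 64 − 64 = fret 0.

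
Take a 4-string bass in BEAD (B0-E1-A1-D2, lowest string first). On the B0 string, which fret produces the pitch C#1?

C#1 is 2 semitones above the open B0 (B–C–C#), so it sits at fret 2.

2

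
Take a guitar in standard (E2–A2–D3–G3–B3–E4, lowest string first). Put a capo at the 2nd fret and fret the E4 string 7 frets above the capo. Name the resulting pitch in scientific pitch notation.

The capo raises the open E4 by 2 semitones to F#4; fretting 7 more gives E4 + 2 + 7 = E4 + 9 semitones = C#5.
(Also written Db.)

C#5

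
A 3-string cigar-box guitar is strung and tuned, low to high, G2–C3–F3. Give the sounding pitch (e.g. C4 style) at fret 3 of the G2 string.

G2 is MIDI 43. Adding 3 gives 46, which is B♭2.

B♭2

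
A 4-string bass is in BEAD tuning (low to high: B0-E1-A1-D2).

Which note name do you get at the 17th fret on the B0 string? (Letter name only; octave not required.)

E

B0 is MIDI 23. Adding 17 gives 40; 40 mod 12 = 4, i.e. E.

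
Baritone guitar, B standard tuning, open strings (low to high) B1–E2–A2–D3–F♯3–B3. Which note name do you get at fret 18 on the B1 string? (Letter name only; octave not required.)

Each fret is one semitone, so B1 + 18 = F.

F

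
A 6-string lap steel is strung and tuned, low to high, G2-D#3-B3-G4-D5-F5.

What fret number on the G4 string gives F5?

F5 is 10 semitones above the open G4 (G–G#–A–A#–…–D#–E–F), so it sits at fret 10.

10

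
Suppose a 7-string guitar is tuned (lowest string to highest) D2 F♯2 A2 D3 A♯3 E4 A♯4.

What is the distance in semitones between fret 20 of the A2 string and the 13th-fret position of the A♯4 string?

A2 at fret 20 → F4 (MIDI 65); A♯4 at fret 13 → B5 (MIDI 83).
65 − 83 = -18, so the two pitches are 18 semitones apart, with B5 the higher.

18 semitones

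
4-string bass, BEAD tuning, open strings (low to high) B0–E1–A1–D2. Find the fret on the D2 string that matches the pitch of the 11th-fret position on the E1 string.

1

E1 at fret 11 is E1 + 11 semitones = D#2.
The open D2 string is 10 semitones above the open E1, so the same pitch on the D2 string lies at fret 11 − 10 = 1.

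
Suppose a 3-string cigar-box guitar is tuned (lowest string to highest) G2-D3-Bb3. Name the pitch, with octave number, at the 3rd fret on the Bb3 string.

Bb3 is MIDI 58. Adding 3 gives 61, which is Db4.
(Equivalently spelled C#4.)

Db4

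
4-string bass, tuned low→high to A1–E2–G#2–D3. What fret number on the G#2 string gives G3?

G3 is 11 semitones above the open G#2 (G#–A–A#–B–…–F–F#–G), so it sits at fret 11.

11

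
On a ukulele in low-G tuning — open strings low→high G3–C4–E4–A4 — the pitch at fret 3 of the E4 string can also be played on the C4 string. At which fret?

7

Fret 3 on E4 is MIDI 64 + 3 = 67 (G4). On the C4 string (open MIDI 60), that pitch is 67 − 60 = fret 7.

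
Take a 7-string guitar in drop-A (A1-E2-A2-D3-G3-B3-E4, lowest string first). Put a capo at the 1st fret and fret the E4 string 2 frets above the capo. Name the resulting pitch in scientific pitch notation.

The capo raises the open E4 by 1 semitone to F4; fretting 2 more gives E4 + 1 + 2 = E4 + 3 semitones = G4.

G4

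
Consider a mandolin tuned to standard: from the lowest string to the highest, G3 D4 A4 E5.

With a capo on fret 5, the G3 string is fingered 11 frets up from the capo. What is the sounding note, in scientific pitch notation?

The capo raises the open G3 by 5 semitones to C4; fretting 11 more gives G3 + 5 + 11 = G3 + 16 semitones = B4.

B4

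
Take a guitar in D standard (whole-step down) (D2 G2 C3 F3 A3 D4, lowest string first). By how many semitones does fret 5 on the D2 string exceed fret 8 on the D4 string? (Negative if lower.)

-27 semitones

D2 at fret 5 → G2 (MIDI 43); D4 at fret 8 → A#4 (MIDI 70).
43 − 70 = -27, so the two pitches are 27 semitones apart.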